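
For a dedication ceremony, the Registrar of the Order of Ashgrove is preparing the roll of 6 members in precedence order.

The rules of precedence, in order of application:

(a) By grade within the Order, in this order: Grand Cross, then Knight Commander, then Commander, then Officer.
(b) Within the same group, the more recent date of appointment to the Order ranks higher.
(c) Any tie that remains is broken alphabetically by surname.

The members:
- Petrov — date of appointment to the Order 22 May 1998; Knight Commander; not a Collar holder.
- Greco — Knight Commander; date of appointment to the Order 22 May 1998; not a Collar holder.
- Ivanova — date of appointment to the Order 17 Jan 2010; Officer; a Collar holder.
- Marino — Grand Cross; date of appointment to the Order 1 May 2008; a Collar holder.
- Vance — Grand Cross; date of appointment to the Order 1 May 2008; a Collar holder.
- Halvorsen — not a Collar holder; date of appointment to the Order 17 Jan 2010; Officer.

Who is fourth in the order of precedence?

Petrov

By grade within the Order: Marino and Vance (Grand Cross); then Greco and Petrov (Knight Commander); then Halvorsen and Ivanova (Officer).
Marino and Vance both have date of appointment to the Order 1 May 2008, so the next rule applies.
Among Marino and Vance, alphabetically by surname: Marino before Vance.
Greco and Petrov both have date of appointment to the Order 22 May 1998, so the next rule applies.
Among Greco and Petrov, alphabetically by surname: Greco before Petrov.
Halvorsen and Ivanova both have date of appointment to the Order 17 Jan 2010, so the next rule applies.
Among Halvorsen and Ivanova, alphabetically by surname: Halvorsen before Ivanova.
Order: Marino, Vance, Greco, Petrov, Halvorsen, Ivanova.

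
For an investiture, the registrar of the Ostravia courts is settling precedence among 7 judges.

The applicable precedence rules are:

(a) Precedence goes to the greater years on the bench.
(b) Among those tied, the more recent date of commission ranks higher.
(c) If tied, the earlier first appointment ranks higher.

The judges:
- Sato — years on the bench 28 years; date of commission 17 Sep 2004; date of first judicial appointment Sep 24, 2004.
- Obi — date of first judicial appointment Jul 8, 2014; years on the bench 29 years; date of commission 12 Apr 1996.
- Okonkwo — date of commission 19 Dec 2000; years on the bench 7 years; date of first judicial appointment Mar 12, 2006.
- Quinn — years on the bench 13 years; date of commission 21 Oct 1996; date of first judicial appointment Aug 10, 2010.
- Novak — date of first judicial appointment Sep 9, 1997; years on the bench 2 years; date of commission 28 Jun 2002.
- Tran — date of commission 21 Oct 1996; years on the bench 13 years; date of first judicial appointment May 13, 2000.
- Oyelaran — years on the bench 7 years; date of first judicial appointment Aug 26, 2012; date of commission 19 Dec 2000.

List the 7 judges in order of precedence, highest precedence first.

By years on the bench (higher first): Obi (29 years); then Sato (28 years); then Tran and Quinn (both 13 years); then Okonkwo and Oyelaran (both 7 years); then Novak (2 years).
Tran and Quinn both have date of commission 21 Oct 1996, so the next rule applies.
Among Tran and Quinn, by date of first judicial appointment (earlier first): Tran (May 13, 2000) before Quinn (Aug 10, 2010).
Okonkwo and Oyelaran both have date of commission 19 Dec 2000, so the next rule applies.
Among Okonkwo and Oyelaran, by date of first judicial appointment (earlier first): Okonkwo (Mar 12, 2006) before Oyelaran (Aug 26, 2012).
Full order: Obi, Sato, Tran, Quinn, Okonkwo, Oyelaran, Novak.

Obi, Sato, Tran, Quinn, Okonkwo, Oyelaran, Novak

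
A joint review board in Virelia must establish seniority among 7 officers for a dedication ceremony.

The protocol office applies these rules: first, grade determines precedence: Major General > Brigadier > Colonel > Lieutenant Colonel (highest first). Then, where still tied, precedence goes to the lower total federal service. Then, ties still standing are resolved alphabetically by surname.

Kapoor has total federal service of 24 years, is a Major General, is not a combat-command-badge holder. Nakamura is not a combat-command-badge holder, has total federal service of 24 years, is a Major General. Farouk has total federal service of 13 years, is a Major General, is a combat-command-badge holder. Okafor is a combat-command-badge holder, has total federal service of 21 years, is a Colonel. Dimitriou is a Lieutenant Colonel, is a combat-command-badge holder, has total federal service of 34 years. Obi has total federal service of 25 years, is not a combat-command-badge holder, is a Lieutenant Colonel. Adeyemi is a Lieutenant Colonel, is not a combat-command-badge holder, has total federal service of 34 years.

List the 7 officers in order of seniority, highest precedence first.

By grade: Farouk, Kapoor and Nakamura (Major General); then Okafor (Colonel); then Obi, Adeyemi and Dimitriou (Lieutenant Colonel).
Among Farouk, Kapoor and Nakamura, by total federal service (lower first): Farouk (13 years) before Kapoor and Nakamura (24 years).
Among Kapoor and Nakamura, alphabetically by surname: Kapoor before Nakamura.
Among Obi, Adeyemi and Dimitriou, by total federal service (lower first): Obi (25 years) before Adeyemi and Dimitriou (34 years).
Among Adeyemi and Dimitriou, alphabetically by surname: Adeyemi before Dimitriou.
Full order: Farouk, Kapoor, Nakamura, Okafor, Obi, Adeyemi, Dimitriou.

Farouk, Kapoor, Nakamura, Okafor, Obi, Adeyemi, Dimitriou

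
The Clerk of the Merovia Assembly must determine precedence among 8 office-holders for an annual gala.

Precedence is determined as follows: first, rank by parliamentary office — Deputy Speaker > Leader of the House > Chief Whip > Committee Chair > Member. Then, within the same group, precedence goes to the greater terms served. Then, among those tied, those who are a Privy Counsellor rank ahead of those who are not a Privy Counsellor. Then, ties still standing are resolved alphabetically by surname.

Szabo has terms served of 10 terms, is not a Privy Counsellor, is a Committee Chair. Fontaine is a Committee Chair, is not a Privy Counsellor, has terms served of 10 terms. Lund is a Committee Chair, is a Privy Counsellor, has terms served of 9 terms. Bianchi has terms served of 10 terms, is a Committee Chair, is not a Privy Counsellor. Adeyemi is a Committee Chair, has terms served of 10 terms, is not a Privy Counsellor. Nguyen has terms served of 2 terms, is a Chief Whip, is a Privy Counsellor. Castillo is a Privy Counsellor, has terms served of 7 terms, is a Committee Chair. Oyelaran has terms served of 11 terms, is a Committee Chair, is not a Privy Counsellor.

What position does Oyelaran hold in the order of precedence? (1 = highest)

2

By parliamentary office: Nguyen (Chief Whip); then Oyelaran, Adeyemi, Bianchi, Fontaine, Szabo, Lund and Castillo (Committee Chair).
Among Oyelaran, Adeyemi, Bianchi, Fontaine, Szabo, Lund and Castillo, by terms served (higher first): Oyelaran (11 terms) before Adeyemi, Bianchi, Fontaine and Szabo (10 terms) before Lund (9 terms) before Castillo (7 terms).
Adeyemi, Bianchi, Fontaine and Szabo are each not a Privy Counsellor, so the next rule applies.
Among Adeyemi, Bianchi, Fontaine and Szabo, alphabetically by surname: Adeyemi before Bianchi before Fontaine before Szabo.
Order: Nguyen, Oyelaran, Adeyemi, Bianchi, Fontaine, Szabo, Lund, Castillo. So position 2.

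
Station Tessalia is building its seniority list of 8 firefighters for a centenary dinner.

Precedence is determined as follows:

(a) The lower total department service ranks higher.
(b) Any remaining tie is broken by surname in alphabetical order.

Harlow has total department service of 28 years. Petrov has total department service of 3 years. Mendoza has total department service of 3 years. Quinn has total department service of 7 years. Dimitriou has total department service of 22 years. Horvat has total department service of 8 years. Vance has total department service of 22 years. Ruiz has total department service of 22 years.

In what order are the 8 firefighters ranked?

Mendoza, Petrov, Quinn, Horvat, Dimitriou, Ruiz, Vance, Harlow

By total department service (lower first): Mendoza and Petrov (both 3 years); then Quinn (7 years); then Horvat (8 years); then Dimitriou, Ruiz and Vance (each 22 years); then Harlow (28 years).
Among Mendoza and Petrov, alphabetically by surname: Mendoza before Petrov.
Among Dimitriou, Ruiz and Vance, alphabetically by surname: Dimitriou before Ruiz before Vance.
Full order: Mendoza, Petrov, Quinn, Horvat, Dimitriou, Ruiz, Vance, Harlow.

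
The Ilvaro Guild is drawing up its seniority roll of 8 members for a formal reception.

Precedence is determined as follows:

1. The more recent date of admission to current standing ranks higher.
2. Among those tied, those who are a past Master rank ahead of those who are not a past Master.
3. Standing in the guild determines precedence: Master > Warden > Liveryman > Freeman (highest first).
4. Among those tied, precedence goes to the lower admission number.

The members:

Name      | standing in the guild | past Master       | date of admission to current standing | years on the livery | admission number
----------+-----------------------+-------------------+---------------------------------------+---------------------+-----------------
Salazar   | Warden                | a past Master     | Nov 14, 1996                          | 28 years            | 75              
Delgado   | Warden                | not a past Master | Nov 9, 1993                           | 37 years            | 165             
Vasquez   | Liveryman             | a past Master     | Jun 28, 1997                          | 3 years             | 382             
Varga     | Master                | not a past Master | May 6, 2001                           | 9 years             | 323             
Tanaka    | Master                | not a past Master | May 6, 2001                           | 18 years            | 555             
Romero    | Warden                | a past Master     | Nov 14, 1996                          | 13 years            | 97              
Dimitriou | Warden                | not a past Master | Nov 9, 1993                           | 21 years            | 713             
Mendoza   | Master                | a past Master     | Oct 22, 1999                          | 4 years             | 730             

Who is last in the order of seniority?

By date of admission to current standing (later first): Varga and Tanaka (both May 6, 2001); then Mendoza (Oct 22, 1999); then Vasquez (Jun 28, 1997); then Salazar and Romero (both Nov 14, 1996); then Delgado and Dimitriou (both Nov 9, 1993).
Varga and Tanaka are each not a past Master, so the next rule applies.
Varga and Tanaka are each Master, so the next rule applies.
Among Varga and Tanaka, by admission number (lower first): Varga (323) before Tanaka (555).
Salazar and Romero are each a past Master, so the next rule applies.
Salazar and Romero are each Warden, so the next rule applies.
Among Salazar and Romero, by admission number (lower first): Salazar (75) before Romero (97).
Delgado and Dimitriou are each not a past Master, so the next rule applies.
Delgado and Dimitriou are each Warden, so the next rule applies.
Among Delgado and Dimitriou, by admission number (lower first): Delgado (165) before Dimitriou (713).
Order: Varga, Tanaka, Mendoza, Vasquez, Salazar, Romero, Delgado, Dimitriou.

Dimitriou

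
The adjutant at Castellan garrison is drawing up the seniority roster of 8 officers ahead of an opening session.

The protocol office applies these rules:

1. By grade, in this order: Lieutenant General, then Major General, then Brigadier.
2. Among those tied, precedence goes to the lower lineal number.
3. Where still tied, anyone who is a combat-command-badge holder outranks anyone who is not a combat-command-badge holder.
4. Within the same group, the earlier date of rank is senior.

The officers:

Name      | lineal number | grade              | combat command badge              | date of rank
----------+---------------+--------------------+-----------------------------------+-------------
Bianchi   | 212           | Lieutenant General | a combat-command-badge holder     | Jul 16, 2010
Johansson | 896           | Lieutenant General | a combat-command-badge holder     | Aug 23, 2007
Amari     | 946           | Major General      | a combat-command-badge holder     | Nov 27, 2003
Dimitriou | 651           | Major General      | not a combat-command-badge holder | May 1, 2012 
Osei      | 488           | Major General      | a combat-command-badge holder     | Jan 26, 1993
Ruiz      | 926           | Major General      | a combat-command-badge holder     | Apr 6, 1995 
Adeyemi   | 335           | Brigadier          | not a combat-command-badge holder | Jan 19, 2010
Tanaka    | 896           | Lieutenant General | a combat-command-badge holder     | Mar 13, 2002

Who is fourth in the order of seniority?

Osei

By grade: Bianchi, Tanaka and Johansson (Lieutenant General); then Osei, Dimitriou, Ruiz and Amari (Major General); then Adeyemi (Brigadier).
Among Bianchi, Tanaka and Johansson, by lineal number (lower first): Bianchi (212) before Tanaka and Johansson (896).
Tanaka and Johansson are each a combat-command-badge holder, so the next rule applies.
Among Tanaka and Johansson, by date of rank (earlier first): Tanaka (Mar 13, 2002) before Johansson (Aug 23, 2007).
Among Osei, Dimitriou, Ruiz and Amari, by lineal number (lower first): Osei (488) before Dimitriou (651) before Ruiz (926) before Amari (946).
Order: Bianchi, Tanaka, Johansson, Osei, Dimitriou, Ruiz, Amari, Adeyemi.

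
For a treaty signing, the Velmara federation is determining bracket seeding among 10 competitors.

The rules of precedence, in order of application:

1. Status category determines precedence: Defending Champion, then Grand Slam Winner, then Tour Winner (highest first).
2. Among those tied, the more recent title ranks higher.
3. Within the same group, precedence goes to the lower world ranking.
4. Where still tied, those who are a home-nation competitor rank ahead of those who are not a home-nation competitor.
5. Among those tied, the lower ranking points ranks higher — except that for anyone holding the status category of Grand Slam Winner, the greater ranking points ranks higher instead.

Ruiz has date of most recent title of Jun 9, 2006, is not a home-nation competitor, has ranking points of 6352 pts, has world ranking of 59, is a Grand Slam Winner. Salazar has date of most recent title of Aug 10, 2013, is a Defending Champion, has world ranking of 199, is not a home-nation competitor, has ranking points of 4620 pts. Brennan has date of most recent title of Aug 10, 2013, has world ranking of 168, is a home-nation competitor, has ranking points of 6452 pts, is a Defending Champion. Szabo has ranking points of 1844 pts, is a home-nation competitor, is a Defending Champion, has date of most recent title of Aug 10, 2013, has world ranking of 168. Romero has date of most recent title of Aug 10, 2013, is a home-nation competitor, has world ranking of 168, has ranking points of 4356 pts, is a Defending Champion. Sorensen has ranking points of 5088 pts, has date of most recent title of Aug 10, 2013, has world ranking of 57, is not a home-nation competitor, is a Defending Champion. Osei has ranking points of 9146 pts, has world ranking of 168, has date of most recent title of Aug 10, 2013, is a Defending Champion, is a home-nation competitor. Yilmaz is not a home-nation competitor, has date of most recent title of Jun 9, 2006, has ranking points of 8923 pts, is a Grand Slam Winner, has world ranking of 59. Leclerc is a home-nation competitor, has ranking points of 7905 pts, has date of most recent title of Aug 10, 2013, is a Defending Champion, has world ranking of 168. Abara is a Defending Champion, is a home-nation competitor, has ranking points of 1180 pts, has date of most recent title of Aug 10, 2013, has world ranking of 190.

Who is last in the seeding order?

By status category: Sorensen, Szabo, Romero, Brennan, Leclerc, Osei, Abara and Salazar (Defending Champion); then Yilmaz and Ruiz (Grand Slam Winner).
Sorensen, Szabo, Romero, Brennan, Leclerc, Osei, Abara and Salazar all have date of most recent title Aug 10, 2013, so the next rule applies.
Among Sorensen, Szabo, Romero, Brennan, Leclerc, Osei, Abara and Salazar, by world ranking (lower first): Sorensen (57) before Szabo, Romero, Brennan, Leclerc and Osei (168) before Abara (190) before Salazar (199).
Szabo, Romero, Brennan, Leclerc and Osei are each a home-nation competitor, so the next rule applies.
Among Szabo, Romero, Brennan, Leclerc and Osei, by ranking points (lower first): Szabo (1844 pts) before Romero (4356 pts) before Brennan (6452 pts) before Leclerc (7905 pts) before Osei (9146 pts).
Yilmaz and Ruiz both have date of most recent title Jun 9, 2006, so the next rule applies.
Yilmaz and Ruiz both have world ranking 59, so the next rule applies.
Yilmaz and Ruiz are each not a home-nation competitor, so the next rule applies.
Among Yilmaz and Ruiz, by ranking points (higher first) (reversed rule for this group): Yilmaz (8923 pts) before Ruiz (6352 pts).
Order: Sorensen, Szabo, Romero, Brennan, Leclerc, Osei, Abara, Salazar, Yilmaz, Ruiz.

Ruiz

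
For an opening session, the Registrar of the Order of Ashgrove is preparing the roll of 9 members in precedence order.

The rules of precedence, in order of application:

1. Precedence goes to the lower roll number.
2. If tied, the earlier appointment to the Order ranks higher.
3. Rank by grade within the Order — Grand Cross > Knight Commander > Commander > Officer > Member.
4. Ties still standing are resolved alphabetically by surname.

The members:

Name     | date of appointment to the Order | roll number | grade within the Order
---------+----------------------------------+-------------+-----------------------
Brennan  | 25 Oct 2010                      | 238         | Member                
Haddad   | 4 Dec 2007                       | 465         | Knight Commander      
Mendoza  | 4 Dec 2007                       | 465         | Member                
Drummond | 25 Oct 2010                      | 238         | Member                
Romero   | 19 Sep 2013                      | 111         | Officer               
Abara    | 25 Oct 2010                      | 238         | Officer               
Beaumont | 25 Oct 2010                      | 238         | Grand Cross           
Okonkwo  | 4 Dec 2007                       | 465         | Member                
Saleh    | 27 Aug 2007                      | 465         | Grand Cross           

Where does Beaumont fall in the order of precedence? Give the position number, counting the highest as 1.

2

By roll number (lower first): Romero (111); then Beaumont, Abara, Brennan and Drummond (each 238); then Saleh, Haddad, Mendoza and Okonkwo (each 465).
Beaumont, Abara, Brennan and Drummond all have date of appointment to the Order 25 Oct 2010, so the next rule applies.
Among Beaumont, Abara, Brennan and Drummond, by grade within the Order: Beaumont (Grand Cross) before Abara (Officer) before Brennan and Drummond (Member).
Among Brennan and Drummond, alphabetically by surname: Brennan before Drummond.
Among Saleh, Haddad, Mendoza and Okonkwo, by date of appointment to the Order (earlier first): Saleh (27 Aug 2007) before Haddad, Mendoza and Okonkwo (4 Dec 2007).
Among Haddad, Mendoza and Okonkwo, by grade within the Order: Haddad (Knight Commander) before Mendoza and Okonkwo (Member).
Among Mendoza and Okonkwo, alphabetically by surname: Mendoza before Okonkwo.
Order: Romero, Beaumont, Abara, Brennan, Drummond, Saleh, Haddad, Mendoza, Okonkwo. So position 2.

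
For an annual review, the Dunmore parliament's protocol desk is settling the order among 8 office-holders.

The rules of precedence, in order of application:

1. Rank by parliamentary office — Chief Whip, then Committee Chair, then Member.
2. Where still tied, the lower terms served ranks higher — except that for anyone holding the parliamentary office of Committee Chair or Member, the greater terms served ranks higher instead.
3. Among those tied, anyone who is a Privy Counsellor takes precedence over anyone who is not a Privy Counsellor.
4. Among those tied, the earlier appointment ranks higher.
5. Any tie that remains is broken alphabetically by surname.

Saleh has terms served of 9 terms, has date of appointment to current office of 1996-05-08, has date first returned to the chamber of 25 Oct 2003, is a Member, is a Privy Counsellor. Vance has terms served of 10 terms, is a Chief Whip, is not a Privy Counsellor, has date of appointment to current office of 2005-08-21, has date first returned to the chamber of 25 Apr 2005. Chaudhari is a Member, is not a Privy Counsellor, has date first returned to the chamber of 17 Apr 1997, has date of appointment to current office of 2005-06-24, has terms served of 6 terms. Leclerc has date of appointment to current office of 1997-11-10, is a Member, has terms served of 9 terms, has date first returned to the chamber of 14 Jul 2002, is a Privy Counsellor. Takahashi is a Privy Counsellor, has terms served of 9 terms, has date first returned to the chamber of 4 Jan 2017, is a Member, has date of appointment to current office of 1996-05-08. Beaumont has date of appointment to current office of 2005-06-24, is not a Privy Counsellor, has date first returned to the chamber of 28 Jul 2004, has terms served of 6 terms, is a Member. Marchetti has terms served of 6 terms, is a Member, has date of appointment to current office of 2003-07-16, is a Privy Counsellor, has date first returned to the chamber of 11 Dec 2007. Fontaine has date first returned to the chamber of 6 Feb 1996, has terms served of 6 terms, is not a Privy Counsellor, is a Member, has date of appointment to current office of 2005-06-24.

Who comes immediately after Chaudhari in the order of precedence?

Fontaine

By parliamentary office: Vance (Chief Whip); then Saleh, Takahashi, Leclerc, Marchetti, Beaumont, Chaudhari and Fontaine (Member).
Among Saleh, Takahashi, Leclerc, Marchetti, Beaumont, Chaudhari and Fontaine, by terms served (higher first) (reversed rule for this group): Saleh, Takahashi and Leclerc (9 terms) before Marchetti, Beaumont, Chaudhari and Fontaine (6 terms).
Saleh, Takahashi and Leclerc are each a Privy Counsellor, so the next rule applies.
Among Saleh, Takahashi and Leclerc, by date of appointment to current office (earlier first): Saleh and Takahashi (1996-05-08) before Leclerc (1997-11-10).
Among Saleh and Takahashi, alphabetically by surname: Saleh before Takahashi.
Among Marchetti, Beaumont, Chaudhari and Fontaine, a Privy Counsellor before not a Privy Counsellor: Marchetti (a Privy Counsellor) before Beaumont, Chaudhari and Fontaine (not a Privy Counsellor).
Beaumont, Chaudhari and Fontaine all have date of appointment to current office 2005-06-24, so the next rule applies.
Among Beaumont, Chaudhari and Fontaine, alphabetically by surname: Beaumont before Chaudhari before Fontaine.
Order: Vance, Saleh, Takahashi, Leclerc, Marchetti, Beaumont, Chaudhari, Fontaine.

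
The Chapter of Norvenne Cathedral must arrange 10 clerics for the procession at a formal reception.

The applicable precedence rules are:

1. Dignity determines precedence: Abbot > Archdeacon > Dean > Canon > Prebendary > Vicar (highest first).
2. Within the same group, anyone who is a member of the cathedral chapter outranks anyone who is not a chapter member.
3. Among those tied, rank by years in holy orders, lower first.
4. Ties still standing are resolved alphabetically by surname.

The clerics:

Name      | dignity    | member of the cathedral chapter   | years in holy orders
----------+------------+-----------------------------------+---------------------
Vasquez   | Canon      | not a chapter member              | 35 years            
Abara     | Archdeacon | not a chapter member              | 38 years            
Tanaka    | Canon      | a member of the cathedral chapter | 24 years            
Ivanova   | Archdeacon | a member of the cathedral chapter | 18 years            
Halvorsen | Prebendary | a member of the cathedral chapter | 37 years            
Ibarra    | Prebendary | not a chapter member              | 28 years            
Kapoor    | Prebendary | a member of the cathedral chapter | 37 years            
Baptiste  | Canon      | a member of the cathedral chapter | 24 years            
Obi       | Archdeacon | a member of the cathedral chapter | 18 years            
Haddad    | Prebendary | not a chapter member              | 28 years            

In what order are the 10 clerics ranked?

Ivanova, Obi, Abara, Baptiste, Tanaka, Vasquez, Halvorsen, Kapoor, Haddad, Ibarra

By dignity: Ivanova, Obi and Abara (Archdeacon); then Baptiste, Tanaka and Vasquez (Canon); then Halvorsen, Kapoor, Haddad and Ibarra (Prebendary).
Among Ivanova, Obi and Abara, a member of the cathedral chapter before not a chapter member: Ivanova and Obi (a member of the cathedral chapter) before Abara (not a chapter member).
Ivanova and Obi both have years in holy orders 18 years, so the next rule applies.
Among Ivanova and Obi, alphabetically by surname: Ivanova before Obi.
Among Baptiste, Tanaka and Vasquez, a member of the cathedral chapter before not a chapter member: Baptiste and Tanaka (a member of the cathedral chapter) before Vasquez (not a chapter member).
Baptiste and Tanaka both have years in holy orders 24 years, so the next rule applies.
Among Baptiste and Tanaka, alphabetically by surname: Baptiste before Tanaka.
Among Halvorsen, Kapoor, Haddad and Ibarra, a member of the cathedral chapter before not a chapter member: Halvorsen and Kapoor (a member of the cathedral chapter) before Haddad and Ibarra (not a chapter member).
Halvorsen and Kapoor both have years in holy orders 37 years, so the next rule applies.
Among Halvorsen and Kapoor, alphabetically by surname: Halvorsen before Kapoor.
Haddad and Ibarra both have years in holy orders 28 years, so the next rule applies.
Among Haddad and Ibarra, alphabetically by surname: Haddad before Ibarra.
Full order: Ivanova, Obi, Abara, Baptiste, Tanaka, Vasquez, Halvorsen, Kapoor, Haddad, Ibarra.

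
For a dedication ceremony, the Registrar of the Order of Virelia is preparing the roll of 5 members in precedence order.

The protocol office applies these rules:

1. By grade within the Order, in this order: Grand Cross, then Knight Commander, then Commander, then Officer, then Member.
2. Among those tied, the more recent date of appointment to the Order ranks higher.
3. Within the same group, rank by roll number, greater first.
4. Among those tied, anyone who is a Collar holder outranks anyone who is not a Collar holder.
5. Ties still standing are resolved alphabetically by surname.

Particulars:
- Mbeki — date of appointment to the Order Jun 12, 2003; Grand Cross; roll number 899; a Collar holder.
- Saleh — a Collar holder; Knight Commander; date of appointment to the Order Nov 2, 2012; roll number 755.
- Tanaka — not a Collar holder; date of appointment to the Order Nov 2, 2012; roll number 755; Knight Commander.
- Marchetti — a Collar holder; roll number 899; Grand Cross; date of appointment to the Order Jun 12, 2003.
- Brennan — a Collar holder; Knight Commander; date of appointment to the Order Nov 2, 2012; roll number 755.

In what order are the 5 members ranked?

By grade within the Order: Marchetti and Mbeki (Grand Cross); then Brennan, Saleh and Tanaka (Knight Commander).
Marchetti and Mbeki both have date of appointment to the Order Jun 12, 2003, so the next rule applies.
Marchetti and Mbeki both have roll number 899, so the next rule applies.
Marchetti and Mbeki are each a Collar holder, so the next rule applies.
Among Marchetti and Mbeki, alphabetically by surname: Marchetti before Mbeki.
Brennan, Saleh and Tanaka all have date of appointment to the Order Nov 2, 2012, so the next rule applies.
Brennan, Saleh and Tanaka all have roll number 755, so the next rule applies.
Among Brennan, Saleh and Tanaka, a Collar holder before not a Collar holder: Brennan and Saleh (a Collar holder) before Tanaka (not a Collar holder).
Among Brennan and Saleh, alphabetically by surname: Brennan before Saleh.
Full order: Marchetti, Mbeki, Brennan, Saleh, Tanaka.

Marchetti, Mbeki, Brennan, Saleh, Tanaka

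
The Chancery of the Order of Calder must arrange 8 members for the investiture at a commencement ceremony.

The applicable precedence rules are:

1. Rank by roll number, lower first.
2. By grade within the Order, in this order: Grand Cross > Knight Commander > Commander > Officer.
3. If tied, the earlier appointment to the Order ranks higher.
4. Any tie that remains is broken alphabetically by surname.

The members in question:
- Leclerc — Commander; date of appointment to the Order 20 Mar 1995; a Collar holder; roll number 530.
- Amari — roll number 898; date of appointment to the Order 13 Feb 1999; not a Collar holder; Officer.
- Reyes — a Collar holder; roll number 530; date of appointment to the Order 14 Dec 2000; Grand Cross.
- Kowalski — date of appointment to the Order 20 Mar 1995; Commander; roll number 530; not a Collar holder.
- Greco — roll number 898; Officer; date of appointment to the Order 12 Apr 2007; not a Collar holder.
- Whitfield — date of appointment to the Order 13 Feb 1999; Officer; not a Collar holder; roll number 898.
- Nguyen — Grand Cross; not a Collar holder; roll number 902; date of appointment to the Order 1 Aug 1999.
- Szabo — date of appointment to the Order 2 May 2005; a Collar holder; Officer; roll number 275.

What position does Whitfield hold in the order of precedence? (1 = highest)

By roll number (lower first): Szabo (275); then Reyes, Kowalski and Leclerc (each 530); then Amari, Whitfield and Greco (each 898); then Nguyen (902).
Among Reyes, Kowalski and Leclerc, by grade within the Order: Reyes (Grand Cross) before Kowalski and Leclerc (Commander).
Kowalski and Leclerc both have date of appointment to the Order 20 Mar 1995, so the next rule applies.
Among Kowalski and Leclerc, alphabetically by surname: Kowalski before Leclerc.
Amari, Whitfield and Greco are each Officer, so the next rule applies.
Among Amari, Whitfield and Greco, by date of appointment to the Order (earlier first): Amari and Whitfield (13 Feb 1999) before Greco (12 Apr 2007).
Among Amari and Whitfield, alphabetically by surname: Amari before Whitfield.
Order: Szabo, Reyes, Kowalski, Leclerc, Amari, Whitfield, Greco, Nguyen. So position 6.

6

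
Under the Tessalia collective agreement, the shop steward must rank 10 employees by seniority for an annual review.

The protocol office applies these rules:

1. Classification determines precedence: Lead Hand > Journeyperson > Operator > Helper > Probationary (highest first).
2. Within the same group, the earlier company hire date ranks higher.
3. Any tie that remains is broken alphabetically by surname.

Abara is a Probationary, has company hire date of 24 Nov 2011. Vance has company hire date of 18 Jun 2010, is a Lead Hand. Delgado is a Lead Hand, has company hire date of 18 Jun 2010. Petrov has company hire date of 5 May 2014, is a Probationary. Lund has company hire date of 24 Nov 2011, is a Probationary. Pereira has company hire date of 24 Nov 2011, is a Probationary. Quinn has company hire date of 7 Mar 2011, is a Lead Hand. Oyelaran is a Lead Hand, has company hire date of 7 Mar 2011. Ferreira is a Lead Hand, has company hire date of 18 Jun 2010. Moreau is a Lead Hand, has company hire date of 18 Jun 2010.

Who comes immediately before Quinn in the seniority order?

By classification: Delgado, Ferreira, Moreau, Vance, Oyelaran and Quinn (Lead Hand); then Abara, Lund, Pereira and Petrov (Probationary).
Among Delgado, Ferreira, Moreau, Vance, Oyelaran and Quinn, by company hire date (earlier first): Delgado, Ferreira, Moreau and Vance (18 Jun 2010) before Oyelaran and Quinn (7 Mar 2011).
Among Delgado, Ferreira, Moreau and Vance, alphabetically by surname: Delgado before Ferreira before Moreau before Vance.
Among Oyelaran and Quinn, alphabetically by surname: Oyelaran before Quinn.
Among Abara, Lund, Pereira and Petrov, by company hire date (earlier first): Abara, Lund and Pereira (24 Nov 2011) before Petrov (5 May 2014).
Among Abara, Lund and Pereira, alphabetically by surname: Abara before Lund before Pereira.
Order: Delgado, Ferreira, Moreau, Vance, Oyelaran, Quinn, Abara, Lund, Pereira, Petrov.

Oyelaran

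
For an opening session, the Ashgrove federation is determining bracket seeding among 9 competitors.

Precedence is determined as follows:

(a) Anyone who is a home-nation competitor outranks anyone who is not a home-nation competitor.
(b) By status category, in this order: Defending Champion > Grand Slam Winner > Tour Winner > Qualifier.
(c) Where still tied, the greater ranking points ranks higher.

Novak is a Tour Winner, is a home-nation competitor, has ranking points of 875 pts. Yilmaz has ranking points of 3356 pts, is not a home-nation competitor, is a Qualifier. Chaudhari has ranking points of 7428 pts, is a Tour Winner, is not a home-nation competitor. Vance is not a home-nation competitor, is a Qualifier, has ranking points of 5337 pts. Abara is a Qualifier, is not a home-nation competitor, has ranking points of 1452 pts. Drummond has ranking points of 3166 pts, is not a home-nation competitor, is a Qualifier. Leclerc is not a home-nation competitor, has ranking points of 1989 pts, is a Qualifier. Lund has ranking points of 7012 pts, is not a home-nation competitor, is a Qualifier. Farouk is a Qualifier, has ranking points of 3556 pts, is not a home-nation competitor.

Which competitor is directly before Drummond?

By the first rule: Novak (a home-nation competitor); then Chaudhari, Lund, Vance, Farouk, Yilmaz, Drummond, Leclerc and Abara (each not a home-nation competitor).
Among Chaudhari, Lund, Vance, Farouk, Yilmaz, Drummond, Leclerc and Abara, by status category: Chaudhari (Tour Winner) before Lund, Vance, Farouk, Yilmaz, Drummond, Leclerc and Abara (Qualifier).
Among Lund, Vance, Farouk, Yilmaz, Drummond, Leclerc and Abara, by ranking points (higher first): Lund (7012 pts) before Vance (5337 pts) before Farouk (3556 pts) before Yilmaz (3356 pts) before Drummond (3166 pts) before Leclerc (1989 pts) before Abara (1452 pts).
Order: Novak, Chaudhari, Lund, Vance, Farouk, Yilmaz, Drummond, Leclerc, Abara.

Yilmaz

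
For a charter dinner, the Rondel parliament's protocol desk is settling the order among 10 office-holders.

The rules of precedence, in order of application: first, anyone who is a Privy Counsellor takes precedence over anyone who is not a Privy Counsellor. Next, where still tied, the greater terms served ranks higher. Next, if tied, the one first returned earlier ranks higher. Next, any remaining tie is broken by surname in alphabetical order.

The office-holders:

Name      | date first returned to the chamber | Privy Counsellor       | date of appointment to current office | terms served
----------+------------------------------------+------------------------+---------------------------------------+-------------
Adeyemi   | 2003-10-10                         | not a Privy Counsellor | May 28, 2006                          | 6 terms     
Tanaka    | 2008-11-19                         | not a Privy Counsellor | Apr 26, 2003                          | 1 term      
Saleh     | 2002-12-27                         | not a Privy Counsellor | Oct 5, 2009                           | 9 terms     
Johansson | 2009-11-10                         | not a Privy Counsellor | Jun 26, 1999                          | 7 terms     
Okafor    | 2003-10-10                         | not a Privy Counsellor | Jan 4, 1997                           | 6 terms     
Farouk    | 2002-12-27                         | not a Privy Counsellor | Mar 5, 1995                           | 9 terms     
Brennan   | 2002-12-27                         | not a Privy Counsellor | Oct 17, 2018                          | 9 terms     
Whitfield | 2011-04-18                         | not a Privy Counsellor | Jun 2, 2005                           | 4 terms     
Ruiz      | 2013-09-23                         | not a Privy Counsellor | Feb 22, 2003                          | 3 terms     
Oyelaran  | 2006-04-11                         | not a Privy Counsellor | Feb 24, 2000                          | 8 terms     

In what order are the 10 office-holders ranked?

Brennan, Farouk, Saleh, Oyelaran, Johansson, Adeyemi, Okafor, Whitfield, Ruiz, Tanaka

By the first rule: Brennan, Farouk, Saleh, Oyelaran, Johansson, Adeyemi, Okafor, Whitfield, Ruiz and Tanaka (each not a Privy Counsellor).
Among Brennan, Farouk, Saleh, Oyelaran, Johansson, Adeyemi, Okafor, Whitfield, Ruiz and Tanaka, by terms served (higher first): Brennan, Farouk and Saleh (9 terms) before Oyelaran (8 terms) before Johansson (7 terms) before Adeyemi and Okafor (6 terms) before Whitfield (4 terms) before Ruiz (3 terms) before Tanaka (1 term).
Brennan, Farouk and Saleh all have date first returned to the chamber 2002-12-27, so the next rule applies.
Among Brennan, Farouk and Saleh, alphabetically by surname: Brennan before Farouk before Saleh.
Adeyemi and Okafor both have date first returned to the chamber 2003-10-10, so the next rule applies.
Among Adeyemi and Okafor, alphabetically by surname: Adeyemi before Okafor.
Full order: Brennan, Farouk, Saleh, Oyelaran, Johansson, Adeyemi, Okafor, Whitfield, Ruiz, Tanaka.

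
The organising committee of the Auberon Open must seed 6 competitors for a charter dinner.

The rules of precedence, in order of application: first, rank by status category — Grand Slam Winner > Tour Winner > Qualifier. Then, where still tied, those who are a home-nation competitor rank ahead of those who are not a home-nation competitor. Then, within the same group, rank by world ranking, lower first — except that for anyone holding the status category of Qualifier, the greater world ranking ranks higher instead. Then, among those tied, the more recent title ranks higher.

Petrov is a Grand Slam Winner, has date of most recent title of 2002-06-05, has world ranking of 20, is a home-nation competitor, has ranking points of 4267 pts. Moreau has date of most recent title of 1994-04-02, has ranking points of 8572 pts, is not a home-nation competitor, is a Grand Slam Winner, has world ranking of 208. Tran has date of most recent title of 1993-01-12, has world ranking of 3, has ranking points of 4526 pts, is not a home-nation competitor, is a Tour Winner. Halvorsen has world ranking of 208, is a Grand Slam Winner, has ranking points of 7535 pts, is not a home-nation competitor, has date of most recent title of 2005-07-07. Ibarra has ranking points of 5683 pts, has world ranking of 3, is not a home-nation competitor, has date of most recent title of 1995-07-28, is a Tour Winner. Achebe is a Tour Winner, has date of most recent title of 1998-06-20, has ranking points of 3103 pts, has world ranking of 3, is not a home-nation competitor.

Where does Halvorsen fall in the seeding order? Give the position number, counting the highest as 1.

2

By status category: Petrov, Halvorsen and Moreau (Grand Slam Winner); then Achebe, Ibarra and Tran (Tour Winner).
Among Petrov, Halvorsen and Moreau, a home-nation competitor before not a home-nation competitor: Petrov (a home-nation competitor) before Halvorsen and Moreau (not a home-nation competitor).
Halvorsen and Moreau both have world ranking 208, so the next rule applies.
Among Halvorsen and Moreau, by date of most recent title (later first): Halvorsen (2005-07-07) before Moreau (1994-04-02).
Achebe, Ibarra and Tran are each not a home-nation competitor, so the next rule applies.
Achebe, Ibarra and Tran all have world ranking 3, so the next rule applies.
Among Achebe, Ibarra and Tran, by date of most recent title (later first): Achebe (1998-06-20) before Ibarra (1995-07-28) before Tran (1993-01-12).
Order: Petrov, Halvorsen, Moreau, Achebe, Ibarra, Tran. So position 2.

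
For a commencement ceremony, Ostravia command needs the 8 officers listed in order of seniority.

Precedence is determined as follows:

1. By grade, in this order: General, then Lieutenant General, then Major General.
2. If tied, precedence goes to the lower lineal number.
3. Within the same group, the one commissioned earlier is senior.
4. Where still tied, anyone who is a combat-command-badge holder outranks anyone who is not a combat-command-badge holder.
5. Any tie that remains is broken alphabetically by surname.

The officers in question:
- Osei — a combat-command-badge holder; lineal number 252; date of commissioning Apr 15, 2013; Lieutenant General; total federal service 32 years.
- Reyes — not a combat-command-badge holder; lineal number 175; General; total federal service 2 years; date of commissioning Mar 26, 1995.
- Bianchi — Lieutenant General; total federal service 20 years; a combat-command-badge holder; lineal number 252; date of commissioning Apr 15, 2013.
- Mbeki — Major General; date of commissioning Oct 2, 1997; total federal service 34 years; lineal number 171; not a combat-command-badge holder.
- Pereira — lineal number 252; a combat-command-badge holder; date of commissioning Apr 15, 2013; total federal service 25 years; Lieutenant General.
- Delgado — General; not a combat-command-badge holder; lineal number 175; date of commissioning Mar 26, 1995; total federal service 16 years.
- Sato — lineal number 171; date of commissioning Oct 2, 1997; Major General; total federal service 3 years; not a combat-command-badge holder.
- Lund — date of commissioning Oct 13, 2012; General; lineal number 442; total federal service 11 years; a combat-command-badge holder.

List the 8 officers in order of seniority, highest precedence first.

Delgado, Reyes, Lund, Bianchi, Osei, Pereira, Mbeki, Sato

By grade: Delgado, Reyes and Lund (General); then Bianchi, Osei and Pereira (Lieutenant General); then Mbeki and Sato (Major General).
Among Delgado, Reyes and Lund, by lineal number (lower first): Delgado and Reyes (175) before Lund (442).
Delgado and Reyes both have date of commissioning Mar 26, 1995, so the next rule applies.
Delgado and Reyes are each not a combat-command-badge holder, so the next rule applies.
Among Delgado and Reyes, alphabetically by surname: Delgado before Reyes.
Bianchi, Osei and Pereira all have lineal number 252, so the next rule applies.
Bianchi, Osei and Pereira all have date of commissioning Apr 15, 2013, so the next rule applies.
Bianchi, Osei and Pereira are each a combat-command-badge holder, so the next rule applies.
Among Bianchi, Osei and Pereira, alphabetically by surname: Bianchi before Osei before Pereira.
Mbeki and Sato both have lineal number 171, so the next rule applies.
Mbeki and Sato both have date of commissioning Oct 2, 1997, so the next rule applies.
Mbeki and Sato are each not a combat-command-badge holder, so the next rule applies.
Among Mbeki and Sato, alphabetically by surname: Mbeki before Sato.
Full order: Delgado, Reyes, Lund, Bianchi, Osei, Pereira, Mbeki, Sato.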